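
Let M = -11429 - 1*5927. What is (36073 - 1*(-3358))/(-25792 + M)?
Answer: -5633/6164 ≈ -0.91385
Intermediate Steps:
M = -17356 (M = -11429 - 5927 = -17356)
(36073 - 1*(-3358))/(-25792 + M) = (36073 - 1*(-3358))/(-25792 - 17356) = (36073 + 3358)/(-43148) = 39431*(-1/43148) = -5633/6164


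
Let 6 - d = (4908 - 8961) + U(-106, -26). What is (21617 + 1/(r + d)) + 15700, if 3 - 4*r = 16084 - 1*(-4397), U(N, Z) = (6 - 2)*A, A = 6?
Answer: 80940571/2169 ≈ 37317.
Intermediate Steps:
U(N, Z) = 24 (U(N, Z) = (6 - 2)*6 = 4*6 = 24)
r = -10239/2 (r = ¾ - (16084 - 1*(-4397))/4 = ¾ - (16084 + 4397)/4 = ¾ - ¼*20481 = ¾ - 20481/4 = -10239/2 ≈ -5119.5)
d = 4035 (d = 6 - ((4908 - 8961) + 24) = 6 - (-4053 + 24) = 6 - 1*(-4029) = 6 + 4029 = 4035)
(21617 + 1/(r + d)) + 15700 = (21617 + 1/(-10239/2 + 4035)) + 15700 = (21617 + 1/(-2169/2)) + 15700 = (21617 - 2/2169) + 15700 = 46887271/2169 + 15700 = 80940571/2169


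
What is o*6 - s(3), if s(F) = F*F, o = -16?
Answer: -105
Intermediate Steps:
s(F) = F**2
o*6 - s(3) = -16*6 - 1*3**2 = -96 - 1*9 = -96 - 9 = -105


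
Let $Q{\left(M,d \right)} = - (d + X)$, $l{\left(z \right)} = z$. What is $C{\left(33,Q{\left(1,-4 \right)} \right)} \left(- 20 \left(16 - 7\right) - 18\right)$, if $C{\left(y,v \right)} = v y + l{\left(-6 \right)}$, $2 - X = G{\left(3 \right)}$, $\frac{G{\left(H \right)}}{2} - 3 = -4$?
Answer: $1188$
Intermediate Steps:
$G{\left(H \right)} = -2$ ($G{\left(H \right)} = 6 + 2 \left(-4\right) = 6 - 8 = -2$)
$X = 4$ ($X = 2 - -2 = 2 + 2 = 4$)
$Q{\left(M,d \right)} = -4 - d$ ($Q{\left(M,d \right)} = - (d + 4) = - (4 + d) = -4 - d$)
$C{\left(y,v \right)} = -6 + v y$ ($C{\left(y,v \right)} = v y - 6 = -6 + v y$)
$C{\left(33,Q{\left(1,-4 \right)} \right)} \left(- 20 \left(16 - 7\right) - 18\right) = \left(-6 + \left(-4 - -4\right) 33\right) \left(- 20 \left(16 - 7\right) - 18\right) = \left(-6 + \left(-4 + 4\right) 33\right) \left(\left(-20\right) 9 - 18\right) = \left(-6 + 0 \cdot 33\right) \left(-180 - 18\right) = \left(-6 + 0\right) \left(-198\right) = \left(-6\right) \left(-198\right) = 1188$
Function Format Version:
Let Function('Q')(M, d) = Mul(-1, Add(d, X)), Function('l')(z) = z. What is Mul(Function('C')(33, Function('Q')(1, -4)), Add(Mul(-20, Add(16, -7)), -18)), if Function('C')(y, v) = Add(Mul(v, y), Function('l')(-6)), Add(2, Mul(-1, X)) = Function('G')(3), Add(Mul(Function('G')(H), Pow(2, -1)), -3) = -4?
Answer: 1188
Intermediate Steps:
Function('G')(H) = -2 (Function('G')(H) = Add(6, Mul(2, -4)) = Add(6, -8) = -2)
X = 4 (X = Add(2, Mul(-1, -2)) = Add(2, 2) = 4)
Function('Q')(M, d) = Add(-4, Mul(-1, d)) (Function('Q')(M, d) = Mul(-1, Add(d, 4)) = Mul(-1, Add(4, d)) = Add(-4, Mul(-1, d)))
Function('C')(y, v) = Add(-6, Mul(v, y)) (Function('C')(y, v) = Add(Mul(v, y), -6) = Add(-6, Mul(v, y)))
Mul(Function('C')(33, Function('Q')(1, -4)), Add(Mul(-20, Add(16, -7)), -18)) = Mul(Add(-6, Mul(Add(-4, Mul(-1, -4)), 33)), Add(Mul(-20, Add(16, -7)), -18)) = Mul(Add(-6, Mul(Add(-4, 4), 33)), Add(Mul(-20, 9), -18)) = Mul(Add(-6, Mul(0, 33)), Add(-180, -18)) = Mul(Add(-6, 0), -198) = Mul(-6, -198) = 1188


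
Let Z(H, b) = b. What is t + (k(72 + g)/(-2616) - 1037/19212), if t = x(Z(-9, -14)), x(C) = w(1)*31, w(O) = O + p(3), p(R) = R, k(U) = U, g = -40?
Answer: 259530743/2094108 ≈ 123.93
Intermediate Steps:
w(O) = 3 + O (w(O) = O + 3 = 3 + O)
x(C) = 124 (x(C) = (3 + 1)*31 = 4*31 = 124)
t = 124
t + (k(72 + g)/(-2616) - 1037/19212) = 124 + ((72 - 40)/(-2616) - 1037/19212) = 124 + (32*(-1/2616) - 1037*1/19212) = 124 + (-4/327 - 1037/19212) = 124 - 138649/2094108 = 259530743/2094108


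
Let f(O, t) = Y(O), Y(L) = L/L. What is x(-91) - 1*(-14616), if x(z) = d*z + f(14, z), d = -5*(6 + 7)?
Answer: 20532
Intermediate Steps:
Y(L) = 1
f(O, t) = 1
d = -65 (d = -5*13 = -65)
x(z) = 1 - 65*z (x(z) = -65*z + 1 = 1 - 65*z)
x(-91) - 1*(-14616) = (1 - 65*(-91)) - 1*(-14616) = (1 + 5915) + 14616 = 5916 + 14616 = 20532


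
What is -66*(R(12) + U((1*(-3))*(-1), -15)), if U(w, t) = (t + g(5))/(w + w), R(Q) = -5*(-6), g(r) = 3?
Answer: -1848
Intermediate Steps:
R(Q) = 30
U(w, t) = (3 + t)/(2*w) (U(w, t) = (t + 3)/(w + w) = (3 + t)/((2*w)) = (3 + t)*(1/(2*w)) = (3 + t)/(2*w))
-66*(R(12) + U((1*(-3))*(-1), -15)) = -66*(30 + (3 - 15)/(2*(((1*(-3))*(-1))))) = -66*(30 + (1/2)*(-12)/(-3*(-1))) = -66*(30 + (1/2)*(-12)/3) = -66*(30 + (1/2)*(1/3)*(-12)) = -66*(30 - 2) = -66*28 = -1848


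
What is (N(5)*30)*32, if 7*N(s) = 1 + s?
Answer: 5760/7 ≈ 822.86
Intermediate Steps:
N(s) = ⅐ + s/7 (N(s) = (1 + s)/7 = ⅐ + s/7)
(N(5)*30)*32 = ((⅐ + (⅐)*5)*30)*32 = ((⅐ + 5/7)*30)*32 = ((6/7)*30)*32 = (180/7)*32 = 5760/7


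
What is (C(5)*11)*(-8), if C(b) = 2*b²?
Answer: -4400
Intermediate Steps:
(C(5)*11)*(-8) = ((2*5²)*11)*(-8) = ((2*25)*11)*(-8) = (50*11)*(-8) = 550*(-8) = -4400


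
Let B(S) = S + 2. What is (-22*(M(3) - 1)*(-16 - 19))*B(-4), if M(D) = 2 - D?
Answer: 3080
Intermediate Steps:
B(S) = 2 + S
(-22*(M(3) - 1)*(-16 - 19))*B(-4) = (-22*((2 - 1*3) - 1)*(-16 - 19))*(2 - 4) = -22*((2 - 3) - 1)*(-35)*(-2) = -22*(-1 - 1)*(-35)*(-2) = -(-44)*(-35)*(-2) = -22*70*(-2) = -1540*(-2) = 3080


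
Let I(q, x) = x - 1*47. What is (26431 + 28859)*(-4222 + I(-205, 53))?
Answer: -233102640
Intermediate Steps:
I(q, x) = -47 + x (I(q, x) = x - 47 = -47 + x)
(26431 + 28859)*(-4222 + I(-205, 53)) = (26431 + 28859)*(-4222 + (-47 + 53)) = 55290*(-4222 + 6) = 55290*(-4216) = -233102640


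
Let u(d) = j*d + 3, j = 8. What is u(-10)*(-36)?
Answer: 2772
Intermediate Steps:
u(d) = 3 + 8*d (u(d) = 8*d + 3 = 3 + 8*d)
u(-10)*(-36) = (3 + 8*(-10))*(-36) = (3 - 80)*(-36) = -77*(-36) = 2772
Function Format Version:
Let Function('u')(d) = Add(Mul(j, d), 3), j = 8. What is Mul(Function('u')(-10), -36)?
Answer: 2772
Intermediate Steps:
Function('u')(d) = Add(3, Mul(8, d)) (Function('u')(d) = Add(Mul(8, d), 3) = Add(3, Mul(8, d)))
Mul(Function('u')(-10), -36) = Mul(Add(3, Mul(8, -10)), -36) = Mul(Add(3, -80), -36) = Mul(-77, -36) = 2772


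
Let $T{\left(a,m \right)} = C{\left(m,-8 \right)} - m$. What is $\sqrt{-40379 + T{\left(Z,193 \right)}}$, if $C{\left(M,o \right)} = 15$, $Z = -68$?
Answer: $i \sqrt{40557} \approx 201.39 i$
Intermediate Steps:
$T{\left(a,m \right)} = 15 - m$
$\sqrt{-40379 + T{\left(Z,193 \right)}} = \sqrt{-40379 + \left(15 - 193\right)} = \sqrt{-40379 - 178} = \sqrt{-40557} = i \sqrt{40557}$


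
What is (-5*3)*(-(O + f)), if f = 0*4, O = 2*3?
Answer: 90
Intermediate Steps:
O = 6
f = 0
(-5*3)*(-(O + f)) = (-5*3)*(-(6 + 0)) = -(-15)*6 = -15*(-6) = 90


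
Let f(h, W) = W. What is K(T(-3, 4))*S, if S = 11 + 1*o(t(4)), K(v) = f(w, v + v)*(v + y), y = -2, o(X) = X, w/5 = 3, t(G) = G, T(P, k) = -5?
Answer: 1050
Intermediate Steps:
w = 15 (w = 5*3 = 15)
K(v) = 2*v*(-2 + v) (K(v) = (v + v)*(v - 2) = (2*v)*(-2 + v) = 2*v*(-2 + v))
S = 15 (S = 11 + 1*4 = 11 + 4 = 15)
K(T(-3, 4))*S = (2*(-5)*(-2 - 5))*15 = (2*(-5)*(-7))*15 = 70*15 = 1050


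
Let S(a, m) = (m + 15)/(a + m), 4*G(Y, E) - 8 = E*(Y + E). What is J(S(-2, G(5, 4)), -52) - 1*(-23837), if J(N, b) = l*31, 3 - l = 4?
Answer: 23806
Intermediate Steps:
l = -1 (l = 3 - 1*4 = 3 - 4 = -1)
G(Y, E) = 2 + E*(E + Y)/4 (G(Y, E) = 2 + (E*(Y + E))/4 = 2 + (E*(E + Y))/4 = 2 + E*(E + Y)/4)
S(a, m) = (15 + m)/(a + m)
J(N, b) = -31 (J(N, b) = -1*31 = -31)
J(S(-2, G(5, 4)), -52) - 1*(-23837) = -31 - 1*(-23837) = -31 + 23837 = 23806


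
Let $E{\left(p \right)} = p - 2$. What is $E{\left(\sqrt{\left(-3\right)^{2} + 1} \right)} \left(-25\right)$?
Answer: $50 - 25 \sqrt{10} \approx -29.057$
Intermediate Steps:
$E{\left(p \right)} = -2 + p$
$E{\left(\sqrt{\left(-3\right)^{2} + 1} \right)} \left(-25\right) = \left(-2 + \sqrt{\left(-3\right)^{2} + 1}\right) \left(-25\right) = \left(-2 + \sqrt{9 + 1}\right) \left(-25\right) = \left(-2 + \sqrt{10}\right) \left(-25\right) = 50 - 25 \sqrt{10}$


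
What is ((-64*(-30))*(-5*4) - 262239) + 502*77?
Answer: -261985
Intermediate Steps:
((-64*(-30))*(-5*4) - 262239) + 502*77 = (1920*(-20) - 262239) + 38654 = (-38400 - 262239) + 38654 = -300639 + 38654 = -261985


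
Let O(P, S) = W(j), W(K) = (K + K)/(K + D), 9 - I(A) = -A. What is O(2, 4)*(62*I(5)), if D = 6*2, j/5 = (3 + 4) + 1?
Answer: 17360/13 ≈ 1335.4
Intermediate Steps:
j = 40 (j = 5*((3 + 4) + 1) = 5*(7 + 1) = 5*8 = 40)
D = 12
I(A) = 9 + A (I(A) = 9 - (-1)*A = 9 + A)
W(K) = 2*K/(12 + K) (W(K) = (K + K)/(K + 12) = (2*K)/(12 + K) = 2*K/(12 + K))
O(P, S) = 20/13 (O(P, S) = 2*40/(12 + 40) = 2*40/52 = 2*40*(1/52) = 20/13)
O(2, 4)*(62*I(5)) = 20*(62*(9 + 5))/13 = 20*(62*14)/13 = (20/13)*868 = 17360/13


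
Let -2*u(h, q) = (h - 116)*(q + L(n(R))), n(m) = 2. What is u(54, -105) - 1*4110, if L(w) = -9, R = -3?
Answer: -7644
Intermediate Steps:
u(h, q) = -(-116 + h)*(-9 + q)/2 (u(h, q) = -(h - 116)*(q - 9)/2 = -(-116 + h)*(-9 + q)/2)
u(54, -105) - 1*4110 = (-522 + 58*(-105) + (9/2)*54 - ½*54*(-105)) - 1*4110 = (-522 - 6090 + 243 + 2835) - 4110 = -3534 - 4110 = -7644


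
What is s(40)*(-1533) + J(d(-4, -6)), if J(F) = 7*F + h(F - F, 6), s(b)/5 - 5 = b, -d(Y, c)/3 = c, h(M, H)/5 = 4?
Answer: -344779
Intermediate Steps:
h(M, H) = 20 (h(M, H) = 5*4 = 20)
d(Y, c) = -3*c
s(b) = 25 + 5*b
J(F) = 20 + 7*F (J(F) = 7*F + 20 = 20 + 7*F)
s(40)*(-1533) + J(d(-4, -6)) = (25 + 5*40)*(-1533) + (20 + 7*(-3*(-6))) = (25 + 200)*(-1533) + (20 + 7*18) = 225*(-1533) + (20 + 126) = -344925 + 146 = -344779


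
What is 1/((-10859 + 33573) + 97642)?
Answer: 1/120356 ≈ 8.3087e-6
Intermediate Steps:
1/((-10859 + 33573) + 97642) = 1/(22714 + 97642) = 1/120356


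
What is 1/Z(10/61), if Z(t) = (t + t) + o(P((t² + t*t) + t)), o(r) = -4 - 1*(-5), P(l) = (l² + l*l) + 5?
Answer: 61/81 ≈ 0.75309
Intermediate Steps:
P(l) = 5 + 2*l² (P(l) = (l² + l²) + 5 = 2*l² + 5 = 5 + 2*l²)
o(r) = 1 (o(r) = -4 + 5 = 1)
Z(t) = 1 + 2*t (Z(t) = (t + t) + 1 = 2*t + 1 = 1 + 2*t)
1/Z(10/61) = 1/(1 + 2*(10/61)) = 1/(1 + 20/61) = 1/(81/61) = 61/81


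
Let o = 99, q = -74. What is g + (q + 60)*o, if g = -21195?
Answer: -22581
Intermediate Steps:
g + (q + 60)*o = -21195 + (-74 + 60)*99 = -21195 - 14*99 = -21195 - 1386 = -22581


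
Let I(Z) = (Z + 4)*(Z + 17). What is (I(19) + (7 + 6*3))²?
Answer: 727609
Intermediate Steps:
I(Z) = (4 + Z)*(17 + Z)
(I(19) + (7 + 6*3))² = ((68 + 19² + 21*19) + (7 + 6*3))² = ((68 + 361 + 399) + (7 + 18))² = (828 + 25)² = 853² = 727609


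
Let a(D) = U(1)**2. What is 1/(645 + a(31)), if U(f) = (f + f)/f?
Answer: 1/649 ≈ 0.0015408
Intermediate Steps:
U(f) = 2 (U(f) = (2*f)/f = 2)
a(D) = 4 (a(D) = 2**2 = 4)
1/(645 + a(31)) = 1/(645 + 4) = 1/649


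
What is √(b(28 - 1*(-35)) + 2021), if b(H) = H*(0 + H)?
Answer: √5990 ≈ 77.395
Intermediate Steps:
b(H) = H² (b(H) = H*H = H²)
√(b(28 - 1*(-35)) + 2021) = √((28 - 1*(-35))² + 2021) = √((28 + 35)² + 2021) = √(63² + 2021) = √(3969 + 2021) = √5990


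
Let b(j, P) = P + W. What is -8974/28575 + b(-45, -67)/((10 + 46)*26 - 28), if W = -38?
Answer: -753107/1943100 ≈ -0.38758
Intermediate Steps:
b(j, P) = -38 + P (b(j, P) = P - 38 = -38 + P)
-8974/28575 + b(-45, -67)/((10 + 46)*26 - 28) = -8974/28575 + (-38 - 67)/((10 + 46)*26 - 28) = -8974*1/28575 - 105/(56*26 - 28) = -8974/28575 - 105/(1456 - 28) = -8974/28575 - 105/1428 = -8974/28575 - 105*1/1428 = -8974/28575 - 5/68 = -753107/1943100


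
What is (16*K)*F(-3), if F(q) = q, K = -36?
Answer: 1728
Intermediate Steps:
(16*K)*F(-3) = (16*(-36))*(-3) = -576*(-3) = 1728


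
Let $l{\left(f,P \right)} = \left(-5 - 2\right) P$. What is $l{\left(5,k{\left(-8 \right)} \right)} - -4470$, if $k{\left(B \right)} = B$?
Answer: $4526$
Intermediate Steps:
$l{\left(f,P \right)} = - 7 P$
$l{\left(5,k{\left(-8 \right)} \right)} - -4470 = \left(-7\right) \left(-8\right) - -4470 = 56 + 4470 = 4526$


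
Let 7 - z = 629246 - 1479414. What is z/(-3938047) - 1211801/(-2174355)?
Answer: 2923547030522/8562712184685 ≈ 0.34143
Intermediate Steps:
z = 850175 (z = 7 - (629246 - 1479414) = 7 - 1*(-850168) = 7 + 850168 = 850175)
z/(-3938047) - 1211801/(-2174355) = 850175/(-3938047) - 1211801/(-2174355) = 850175*(-1/3938047) - 1211801*(-1/2174355) = -850175/3938047 + 1211801/2174355 = 2923547030522/8562712184685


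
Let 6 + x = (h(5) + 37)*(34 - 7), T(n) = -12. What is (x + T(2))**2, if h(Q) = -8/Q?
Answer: 21986721/25 ≈ 8.7947e+5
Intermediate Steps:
x = 4749/5 (x = -6 + (-8/5 + 37)*(34 - 7) = -6 + (-8*1/5 + 37)*27 = -6 + (-8/5 + 37)*27 = -6 + (177/5)*27 = -6 + 4779/5 = 4749/5 ≈ 949.80)
(x + T(2))**2 = (4749/5 - 12)**2 = (4689/5)**2 = 21986721/25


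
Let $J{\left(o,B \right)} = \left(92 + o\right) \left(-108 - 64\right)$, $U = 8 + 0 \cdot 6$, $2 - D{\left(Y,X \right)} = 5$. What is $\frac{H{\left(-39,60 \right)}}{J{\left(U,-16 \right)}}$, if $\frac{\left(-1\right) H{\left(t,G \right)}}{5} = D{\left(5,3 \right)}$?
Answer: $- \frac{3}{3440} \approx -0.00087209$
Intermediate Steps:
$D{\left(Y,X \right)} = -3$ ($D{\left(Y,X \right)} = 2 - 5 = -3$)
$U = 8$ ($U = 8 + 0 = 8$)
$H{\left(t,G \right)} = 15$ ($H{\left(t,G \right)} = \left(-5\right) \left(-3\right) = 15$)
$J{\left(o,B \right)} = -15824 - 172 o$ ($J{\left(o,B \right)} = \left(92 + o\right) \left(-172\right) = -15824 - 172 o$)
$\frac{H{\left(-39,60 \right)}}{J{\left(U,-16 \right)}} = \frac{15}{-15824 - 1376} = \frac{15}{-17200} = 15 \left(- \frac{1}{17200}\right) = - \frac{3}{3440}$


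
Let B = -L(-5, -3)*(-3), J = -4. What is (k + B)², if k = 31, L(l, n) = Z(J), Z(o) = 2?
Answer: 1369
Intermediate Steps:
L(l, n) = 2
B = 6 (B = -1*2*(-3) = -2*(-3) = 6)
(k + B)² = (31 + 6)² = 37² = 1369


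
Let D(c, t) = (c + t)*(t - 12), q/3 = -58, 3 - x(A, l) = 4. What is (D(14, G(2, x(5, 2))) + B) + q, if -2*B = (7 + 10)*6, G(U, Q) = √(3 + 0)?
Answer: -390 + 2*√3 ≈ -386.54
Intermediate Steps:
x(A, l) = -1 (x(A, l) = 3 - 1*4 = 3 - 4 = -1)
q = -174 (q = 3*(-58) = -174)
G(U, Q) = √3
D(c, t) = (-12 + t)*(c + t) (D(c, t) = (c + t)*(-12 + t) = (-12 + t)*(c + t))
B = -51 (B = -(7 + 10)*6/2 = -17*6/2 = -½*102 = -51)
(D(14, G(2, x(5, 2))) + B) + q = (((√3)² - 12*14 - 12*√3 + 14*√3) - 51) - 174 = ((3 - 168 - 12*√3 + 14*√3) - 51) - 174 = ((-165 + 2*√3) - 51) - 174 = (-216 + 2*√3) - 174 = -390 + 2*√3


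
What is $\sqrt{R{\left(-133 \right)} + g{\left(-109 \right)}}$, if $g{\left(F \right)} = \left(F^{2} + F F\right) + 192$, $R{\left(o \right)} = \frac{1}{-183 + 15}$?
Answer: $\frac{\sqrt{169019382}}{84} \approx 154.77$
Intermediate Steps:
$R{\left(o \right)} = - \frac{1}{168}$ ($R{\left(o \right)} = \frac{1}{-168} = - \frac{1}{168}$)
$g{\left(F \right)} = 192 + 2 F^{2}$ ($g{\left(F \right)} = \left(F^{2} + F^{2}\right) + 192 = 2 F^{2} + 192 = 192 + 2 F^{2}$)
$\sqrt{R{\left(-133 \right)} + g{\left(-109 \right)}} = \sqrt{- \frac{1}{168} + \left(192 + 2 \left(-109\right)^{2}\right)} = \sqrt{- \frac{1}{168} + \left(192 + 2 \cdot 11881\right)} = \sqrt{- \frac{1}{168} + \left(192 + 23762\right)} = \sqrt{- \frac{1}{168} + 23954} = \sqrt{\frac{4024271}{168}} = \frac{\sqrt{169019382}}{84}$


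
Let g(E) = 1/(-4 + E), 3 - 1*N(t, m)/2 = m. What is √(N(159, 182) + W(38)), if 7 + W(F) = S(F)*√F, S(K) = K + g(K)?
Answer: √(-421940 + 43962*√38)/34 ≈ 11.427*I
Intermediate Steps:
N(t, m) = 6 - 2*m
S(K) = K + 1/(-4 + K)
W(F) = -7 + √F*(1 + F*(-4 + F))/(-4 + F) (W(F) = -7 + ((1 + F*(-4 + F))/(-4 + F))*√F = -7 + √F*(1 + F*(-4 + F))/(-4 + F))
√(N(159, 182) + W(38)) = √((6 - 2*182) + (28 - 7*38 + √38*(1 + 38*(-4 + 38)))/(-4 + 38)) = √((6 - 364) + (28 - 266 + √38*(1 + 38*34))/34) = √(-358 + (28 - 266 + √38*(1 + 1292))/34) = √(-358 + (28 - 266 + √38*1293)/34) = √(-358 + (28 - 266 + 1293*√38)/34) = √(-358 + (-238 + 1293*√38)/34) = √(-358 + (-7 + 1293*√38/34)) = √(-365 + 1293*√38/34)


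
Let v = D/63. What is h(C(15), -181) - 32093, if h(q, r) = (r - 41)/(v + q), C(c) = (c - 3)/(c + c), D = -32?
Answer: -510616/17 ≈ -30036.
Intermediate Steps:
v = -32/63 ≈ -0.50794
C(c) = (-3 + c)/(2*c) (C(c) = (-3 + c)/((2*c)) = (-3 + c)*(1/(2*c)) = (-3 + c)/(2*c))
h(q, r) = (-41 + r)/(-32/63 + q) (h(q, r) = (r - 41)/(-32/63 + q) = (-41 + r)/(-32/63 + q))
h(C(15), -181) - 32093 = 63*(-41 - 181)/(-32 + 63*((½)*(-3 + 15)/15)) - 32093 = 63*(-222)/(-32 + 63*((½)*(1/15)*12)) - 32093 = 63*(-222)/(-32 + 63*(⅖)) - 32093 = 63*(-222)/(-32 + 126/5) - 32093 = 63*(-222)/(-34/5) - 32093 = 63*(-5/34)*(-222) - 32093 = 34965/17 - 32093 = -510616/17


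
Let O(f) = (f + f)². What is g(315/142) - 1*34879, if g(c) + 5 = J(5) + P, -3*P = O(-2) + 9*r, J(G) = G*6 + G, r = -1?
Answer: -104554/3 ≈ -34851.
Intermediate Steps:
J(G) = 7*G (J(G) = 6*G + G = 7*G)
O(f) = 4*f² (O(f) = (2*f)² = 4*f²)
P = -7/3 (P = -(4*(-2)² + 9*(-1))/3 = -(4*4 - 9)/3 = -(16 - 9)/3 = -⅓*7 = -7/3 ≈ -2.3333)
g(c) = 83/3 (g(c) = -5 + (7*5 - 7/3) = -5 + (35 - 7/3) = -5 + 98/3 = 83/3)
g(315/142) - 1*34879 = 83/3 - 1*34879 = 83/3 - 34879 = -104554/3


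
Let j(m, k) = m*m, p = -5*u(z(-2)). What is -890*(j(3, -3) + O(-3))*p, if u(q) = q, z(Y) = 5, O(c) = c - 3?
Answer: 66750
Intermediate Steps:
O(c) = -3 + c
p = -25 (p = -5*5 = -25)
j(m, k) = m²
-890*(j(3, -3) + O(-3))*p = -890*(3² + (-3 - 3))*(-25) = -890*(9 - 6)*(-25) = -2670*(-25) = -890*(-75) = 66750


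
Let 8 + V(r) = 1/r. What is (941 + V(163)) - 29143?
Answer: -4598229/163 ≈ -28210.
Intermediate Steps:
V(r) = -8 + 1/r
(941 + V(163)) - 29143 = (941 + (-8 + 1/163)) - 29143 = (941 - 1303/163) - 29143 = 152080/163 - 29143 = -4598229/163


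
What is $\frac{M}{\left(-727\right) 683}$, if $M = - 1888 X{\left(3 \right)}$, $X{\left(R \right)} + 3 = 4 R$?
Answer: $\frac{16992}{496541} \approx 0.034221$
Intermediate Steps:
$X{\left(R \right)} = -3 + 4 R$
$M = -16992$ ($M = - 1888 \left(-3 + 4 \cdot 3\right) = - 1888 \left(-3 + 12\right) = \left(-1888\right) 9 = -16992$)
$\frac{M}{\left(-727\right) 683} = - \frac{16992}{\left(-727\right) 683} = - \frac{16992}{-496541} = \left(-16992\right) \left(- \frac{1}{496541}\right) = \frac{16992}{496541}$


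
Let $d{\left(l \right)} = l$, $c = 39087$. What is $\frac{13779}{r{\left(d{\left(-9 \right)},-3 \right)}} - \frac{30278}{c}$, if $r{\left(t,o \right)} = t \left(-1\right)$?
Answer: $\frac{59811919}{39087} \approx 1530.2$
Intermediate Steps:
$r{\left(t,o \right)} = - t$
$\frac{13779}{r{\left(d{\left(-9 \right)},-3 \right)}} - \frac{30278}{c} = \frac{13779}{\left(-1\right) \left(-9\right)} - \frac{30278}{39087} = \frac{13779}{9} - \frac{30278}{39087} = 13779 \cdot \frac{1}{9} - \frac{30278}{39087} = 1531 - \frac{30278}{39087} = \frac{59811919}{39087}$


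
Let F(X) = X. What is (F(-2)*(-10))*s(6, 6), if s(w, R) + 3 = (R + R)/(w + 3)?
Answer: -100/3 ≈ -33.333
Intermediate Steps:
s(w, R) = -3 + 2*R/(3 + w) (s(w, R) = -3 + (R + R)/(w + 3) = -3 + (2*R)/(3 + w) = -3 + 2*R/(3 + w))
(F(-2)*(-10))*s(6, 6) = (-2*(-10))*((-9 - 3*6 + 2*6)/(3 + 6)) = 20*((-9 - 18 + 12)/9) = 20*((1/9)*(-15)) = 20*(-5/3) = -100/3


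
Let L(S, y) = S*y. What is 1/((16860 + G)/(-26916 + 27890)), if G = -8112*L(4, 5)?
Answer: -487/72690 ≈ -0.0066997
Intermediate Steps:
G = -162240 (G = -32448*5 = -8112*20 = -162240)
1/((16860 + G)/(-26916 + 27890)) = 1/((16860 - 162240)/(-26916 + 27890)) = 1/(-145380/974) = 1/(-145380*1/974) = 1/(-72690/487) = -487/72690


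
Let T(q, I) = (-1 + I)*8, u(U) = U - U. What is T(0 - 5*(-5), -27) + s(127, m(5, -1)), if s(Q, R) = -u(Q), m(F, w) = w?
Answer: -224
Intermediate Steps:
u(U) = 0
s(Q, R) = 0 (s(Q, R) = -1*0 = 0)
T(q, I) = -8 + 8*I
T(0 - 5*(-5), -27) + s(127, m(5, -1)) = (-8 + 8*(-27)) + 0 = (-8 - 216) + 0 = -224 + 0 = -224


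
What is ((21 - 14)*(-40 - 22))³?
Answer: -81746504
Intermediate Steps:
((21 - 14)*(-40 - 22))³ = (7*(-62))³ = (-434)³ = -81746504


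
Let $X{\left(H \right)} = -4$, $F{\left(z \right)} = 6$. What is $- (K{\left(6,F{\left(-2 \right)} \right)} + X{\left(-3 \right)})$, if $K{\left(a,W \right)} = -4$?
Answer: $8$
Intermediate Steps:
$- (K{\left(6,F{\left(-2 \right)} \right)} + X{\left(-3 \right)}) = - (-4 - 4) = \left(-1\right) \left(-8\right) = 8$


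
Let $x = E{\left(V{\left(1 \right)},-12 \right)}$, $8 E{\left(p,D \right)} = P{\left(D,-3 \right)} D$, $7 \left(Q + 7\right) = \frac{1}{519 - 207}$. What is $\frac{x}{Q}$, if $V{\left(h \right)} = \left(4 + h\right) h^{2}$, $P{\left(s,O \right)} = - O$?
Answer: $\frac{9828}{15287} \approx 0.6429$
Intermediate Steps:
$V{\left(h \right)} = h^{2} \left(4 + h\right)$
$Q = - \frac{15287}{2184}$ ($Q = -7 + \frac{1}{7 \left(519 - 207\right)} = -7 + \frac{1}{7 \cdot 312} = -7 + \frac{1}{7} \cdot \frac{1}{312} = -7 + \frac{1}{2184} = - \frac{15287}{2184} \approx -6.9995$)
$E{\left(p,D \right)} = \frac{3 D}{8}$ ($E{\left(p,D \right)} = \frac{\left(-1\right) \left(-3\right) D}{8} = \frac{3 D}{8}$)
$x = - \frac{9}{2}$ ($x = \frac{3}{8} \left(-12\right) = - \frac{9}{2} \approx -4.5$)
$\frac{x}{Q} = - \frac{9}{2 \left(- \frac{15287}{2184}\right)} = \left(- \frac{9}{2}\right) \left(- \frac{2184}{15287}\right) = \frac{9828}{15287}$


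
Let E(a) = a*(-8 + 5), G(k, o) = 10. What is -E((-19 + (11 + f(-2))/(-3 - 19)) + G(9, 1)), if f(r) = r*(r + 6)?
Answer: -603/22 ≈ -27.409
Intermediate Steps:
f(r) = r*(6 + r)
E(a) = -3*a (E(a) = a*(-3) = -3*a)
-E((-19 + (11 + f(-2))/(-3 - 19)) + G(9, 1)) = -(-3)*((-19 + (11 - 2*(6 - 2))/(-3 - 19)) + 10) = -(-3)*((-19 + (11 - 2*4)/(-22)) + 10) = -(-3)*((-19 + (11 - 8)*(-1/22)) + 10) = -(-3)*((-19 + 3*(-1/22)) + 10) = -(-3)*((-19 - 3/22) + 10) = -(-3)*(-421/22 + 10) = -(-3)*(-201)/22 = -1*603/22 = -603/22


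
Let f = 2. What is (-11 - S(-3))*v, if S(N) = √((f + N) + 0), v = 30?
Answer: -330 - 30*I ≈ -330.0 - 30.0*I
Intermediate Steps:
S(N) = √(2 + N) (S(N) = √((2 + N) + 0) = √(2 + N))
(-11 - S(-3))*v = (-11 - √(2 - 3))*30 = (-11 - √(-1))*30 = (-11 - I)*30 = -330 - 30*I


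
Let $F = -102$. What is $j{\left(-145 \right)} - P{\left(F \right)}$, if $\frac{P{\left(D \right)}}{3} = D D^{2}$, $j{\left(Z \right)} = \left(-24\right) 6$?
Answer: $3183480$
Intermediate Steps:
$j{\left(Z \right)} = -144$
$P{\left(D \right)} = 3 D^{3}$ ($P{\left(D \right)} = 3 D D^{2} = 3 D^{3}$)
$j{\left(-145 \right)} - P{\left(F \right)} = -144 - 3 \left(-102\right)^{3} = -144 - 3 \left(-1061208\right) = -144 - -3183624 = -144 + 3183624 = 3183480$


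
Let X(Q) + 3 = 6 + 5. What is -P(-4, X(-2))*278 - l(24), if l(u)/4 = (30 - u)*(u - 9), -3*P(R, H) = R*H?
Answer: -9976/3 ≈ -3325.3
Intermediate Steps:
X(Q) = 8 (X(Q) = -3 + (6 + 5) = -3 + 11 = 8)
P(R, H) = -H*R/3 (P(R, H) = -R*H/3 = -H*R/3)
l(u) = 4*(-9 + u)*(30 - u) (l(u) = 4*((30 - u)*(u - 9)) = 4*((30 - u)*(-9 + u)) = 4*((-9 + u)*(30 - u)) = 4*(-9 + u)*(30 - u))
-P(-4, X(-2))*278 - l(24) = -(-1)*8*(-4)/3*278 - (-1080 - 4*24² + 156*24) = -1*32/3*278 - (-1080 - 4*576 + 3744) = -32/3*278 - (-1080 - 2304 + 3744) = -8896/3 - 1*360 = -8896/3 - 360 = -9976/3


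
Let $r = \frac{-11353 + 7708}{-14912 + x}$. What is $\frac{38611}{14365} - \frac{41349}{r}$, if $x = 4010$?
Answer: $- \frac{28779607183}{232713} \approx -1.2367 \cdot 10^{5}$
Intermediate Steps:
$r = \frac{1215}{3634}$ ($r = \frac{-11353 + 7708}{-14912 + 4010} = - \frac{3645}{-10902} = \left(-3645\right) \left(- \frac{1}{10902}\right) = \frac{1215}{3634} \approx 0.33434$)
$\frac{38611}{14365} - \frac{41349}{r} = \frac{38611}{14365} - \frac{41349}{\frac{1215}{3634}} = 38611 \cdot \frac{1}{14365} - \frac{50087422}{405} = \frac{38611}{14365} - \frac{50087422}{405} = - \frac{28779607183}{232713}$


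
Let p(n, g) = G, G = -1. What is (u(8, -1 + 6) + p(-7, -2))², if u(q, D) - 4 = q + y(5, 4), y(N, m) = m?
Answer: 225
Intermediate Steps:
p(n, g) = -1
u(q, D) = 8 + q (u(q, D) = 4 + (q + 4) = 4 + (4 + q) = 8 + q)
(u(8, -1 + 6) + p(-7, -2))² = ((8 + 8) - 1)² = (16 - 1)² = 15² = 225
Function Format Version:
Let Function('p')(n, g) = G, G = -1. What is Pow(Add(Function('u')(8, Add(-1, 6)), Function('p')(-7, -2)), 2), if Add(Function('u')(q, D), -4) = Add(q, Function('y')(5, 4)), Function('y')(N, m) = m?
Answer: 225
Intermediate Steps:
Function('p')(n, g) = -1
Function('u')(q, D) = Add(8, q) (Function('u')(q, D) = Add(4, Add(q, 4)) = Add(4, Add(4, q)) = Add(8, q))
Pow(Add(Function('u')(8, Add(-1, 6)), Function('p')(-7, -2)), 2) = Pow(Add(Add(8, 8), -1), 2) = Pow(Add(16, -1), 2) = Pow(15, 2) = 225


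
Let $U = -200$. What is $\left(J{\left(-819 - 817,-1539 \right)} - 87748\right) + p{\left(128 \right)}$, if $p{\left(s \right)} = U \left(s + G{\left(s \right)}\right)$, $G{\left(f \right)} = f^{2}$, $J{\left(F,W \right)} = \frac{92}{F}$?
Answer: $- \frac{1386570555}{409} \approx -3.3901 \cdot 10^{6}$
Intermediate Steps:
$p{\left(s \right)} = - 200 s - 200 s^{2}$ ($p{\left(s \right)} = - 200 \left(s + s^{2}\right) = - 200 s - 200 s^{2}$)
$\left(J{\left(-819 - 817,-1539 \right)} - 87748\right) + p{\left(128 \right)} = \left(\frac{92}{-819 - 817} - 87748\right) + 200 \cdot 128 \left(-1 - 128\right) = \left(\frac{92}{-1636} - 87748\right) + 200 \cdot 128 \left(-1 - 128\right) = \left(92 \left(- \frac{1}{1636}\right) - 87748\right) + 200 \cdot 128 \left(-129\right) = \left(- \frac{23}{409} - 87748\right) - 3302400 = - \frac{35888955}{409} - 3302400 = - \frac{1386570555}{409}$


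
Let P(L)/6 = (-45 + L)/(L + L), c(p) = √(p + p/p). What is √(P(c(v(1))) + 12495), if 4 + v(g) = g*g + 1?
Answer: √(12498 + 135*I) ≈ 111.8 + 0.6038*I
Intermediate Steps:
v(g) = -3 + g² (v(g) = -4 + (g*g + 1) = -4 + (g² + 1) = -4 + (1 + g²) = -3 + g²)
c(p) = √(1 + p) (c(p) = √(p + 1) = √(1 + p))
P(L) = 3*(-45 + L)/L (P(L) = 6*((-45 + L)/(L + L)) = 6*((-45 + L)/((2*L))) = 6*((-45 + L)*(1/(2*L))) = 6*((-45 + L)/(2*L)) = 3*(-45 + L)/L)
√(P(c(v(1))) + 12495) = √((3 - 135/√(1 + (-3 + 1²))) + 12495) = √((3 - 135/√(1 + (-3 + 1))) + 12495) = √((3 - 135/√(1 - 2)) + 12495) = √((3 - 135*(-I)) + 12495) = √((3 - (-135)*I) + 12495) = √((3 + 135*I) + 12495) = √(12498 + 135*I)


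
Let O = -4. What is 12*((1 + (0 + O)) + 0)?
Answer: -36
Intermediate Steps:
12*((1 + (0 + O)) + 0) = 12*((1 + (0 - 4)) + 0) = 12*((1 - 4) + 0) = 12*(-3 + 0) = 12*(-3) = -36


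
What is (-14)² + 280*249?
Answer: 69916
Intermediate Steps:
(-14)² + 280*249 = 196 + 69720 = 69916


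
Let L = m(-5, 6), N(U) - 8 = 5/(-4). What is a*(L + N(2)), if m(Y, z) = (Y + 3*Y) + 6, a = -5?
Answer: 145/4 ≈ 36.250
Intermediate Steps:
N(U) = 27/4 (N(U) = 8 + 5/(-4) = 8 + 5*(-¼) = 8 - 5/4 = 27/4)
m(Y, z) = 6 + 4*Y (m(Y, z) = 4*Y + 6 = 6 + 4*Y)
L = -14 (L = 6 + 4*(-5) = 6 - 20 = -14)
a*(L + N(2)) = -5*(-14 + 27/4) = -5*(-29/4) = 145/4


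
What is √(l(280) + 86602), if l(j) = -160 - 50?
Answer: 2*√21598 ≈ 293.93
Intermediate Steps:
l(j) = -210
√(l(280) + 86602) = √(-210 + 86602) = √86392 = 2*√21598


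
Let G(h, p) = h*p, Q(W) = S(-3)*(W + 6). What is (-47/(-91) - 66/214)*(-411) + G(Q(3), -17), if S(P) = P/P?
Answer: -2322447/9737 ≈ -238.52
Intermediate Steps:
S(P) = 1
Q(W) = 6 + W (Q(W) = 1*(W + 6) = 1*(6 + W) = 6 + W)
(-47/(-91) - 66/214)*(-411) + G(Q(3), -17) = (-47/(-91) - 66/214)*(-411) + (6 + 3)*(-17) = (-47*(-1/91) - 66*1/214)*(-411) + 9*(-17) = (47/91 - 33/107)*(-411) - 153 = (2026/9737)*(-411) - 153 = -832686/9737 - 153 = -2322447/9737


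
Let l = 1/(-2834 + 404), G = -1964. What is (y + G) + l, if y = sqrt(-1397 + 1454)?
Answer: -4772521/2430 + sqrt(57) ≈ -1956.5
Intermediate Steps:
l = -1/2430 (l = 1/(-2430) = -1/2430 ≈ -0.00041152)
y = sqrt(57) ≈ 7.5498
(y + G) + l = (sqrt(57) - 1964) - 1/2430 = (-1964 + sqrt(57)) - 1/2430 = -4772521/2430 + sqrt(57)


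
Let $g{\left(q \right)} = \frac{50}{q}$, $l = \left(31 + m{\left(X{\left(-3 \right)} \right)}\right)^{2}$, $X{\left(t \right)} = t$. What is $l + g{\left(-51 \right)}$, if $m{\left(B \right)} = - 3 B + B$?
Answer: $\frac{69769}{51} \approx 1368.0$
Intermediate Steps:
$m{\left(B \right)} = - 2 B$
$l = 1369$ ($l = \left(31 - -6\right)^{2} = \left(31 + 6\right)^{2} = 37^{2} = 1369$)
$l + g{\left(-51 \right)} = 1369 + \frac{50}{-51} = 1369 + 50 \left(- \frac{1}{51}\right) = 1369 - \frac{50}{51} = \frac{69769}{51}$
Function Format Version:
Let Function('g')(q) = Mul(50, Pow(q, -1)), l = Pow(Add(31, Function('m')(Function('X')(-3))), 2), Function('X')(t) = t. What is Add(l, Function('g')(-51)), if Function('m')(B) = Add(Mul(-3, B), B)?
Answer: Rational(69769, 51) ≈ 1368.0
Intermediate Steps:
Function('m')(B) = Mul(-2, B)
l = 1369 (l = Pow(Add(31, Mul(-2, -3)), 2) = Pow(Add(31, 6), 2) = Pow(37, 2) = 1369)
Add(l, Function('g')(-51)) = Add(1369, Mul(50, Pow(-51, -1))) = Add(1369, Mul(50, Rational(-1, 51))) = Add(1369, Rational(-50, 51)) = Rational(69769, 51)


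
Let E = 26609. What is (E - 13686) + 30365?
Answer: 43288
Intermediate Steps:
(E - 13686) + 30365 = (26609 - 13686) + 30365 = 12923 + 30365 = 43288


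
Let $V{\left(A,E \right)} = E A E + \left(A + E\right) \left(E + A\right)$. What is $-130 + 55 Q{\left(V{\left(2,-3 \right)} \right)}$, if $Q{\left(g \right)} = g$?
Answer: $915$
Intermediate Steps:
$V{\left(A,E \right)} = \left(A + E\right)^{2} + A E^{2}$ ($V{\left(A,E \right)} = A E E + \left(A + E\right) \left(A + E\right) = A E^{2} + \left(A + E\right)^{2} = \left(A + E\right)^{2} + A E^{2}$)
$-130 + 55 Q{\left(V{\left(2,-3 \right)} \right)} = -130 + 55 \left(\left(2 - 3\right)^{2} + 2 \left(-3\right)^{2}\right) = -130 + 55 \left(\left(-1\right)^{2} + 2 \cdot 9\right) = -130 + 55 \left(1 + 18\right) = -130 + 55 \cdot 19 = -130 + 1045 = 915$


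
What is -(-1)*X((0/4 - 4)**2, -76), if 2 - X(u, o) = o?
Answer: 78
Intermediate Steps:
X(u, o) = 2 - o
-(-1)*X((0/4 - 4)**2, -76) = -(-1)*(2 - 1*(-76)) = -(-1)*(2 + 76) = -(-1)*78 = -1*(-78) = 78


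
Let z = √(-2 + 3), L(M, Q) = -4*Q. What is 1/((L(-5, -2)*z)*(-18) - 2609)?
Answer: -1/2753 ≈ -0.00036324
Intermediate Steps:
z = 1 (z = √1 = 1)
1/((L(-5, -2)*z)*(-18) - 2609) = 1/((-4*(-2)*1)*(-18) - 2609) = 1/((8*1)*(-18) - 2609) = 1/(8*(-18) - 2609) = 1/(-144 - 2609) = 1/(-2753) = -1/2753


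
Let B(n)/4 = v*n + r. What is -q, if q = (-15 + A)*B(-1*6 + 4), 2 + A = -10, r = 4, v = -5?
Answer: 1512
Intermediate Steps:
A = -12 (A = -2 - 10 = -12)
B(n) = 16 - 20*n (B(n) = 4*(-5*n + 4) = 4*(4 - 5*n) = 16 - 20*n)
q = -1512 (q = (-15 - 12)*(16 - 20*(-1*6 + 4)) = -27*(16 - 20*(-6 + 4)) = -27*(16 - 20*(-2)) = -27*(16 + 40) = -27*56 = -1512)
-q = -1*(-1512) = 1512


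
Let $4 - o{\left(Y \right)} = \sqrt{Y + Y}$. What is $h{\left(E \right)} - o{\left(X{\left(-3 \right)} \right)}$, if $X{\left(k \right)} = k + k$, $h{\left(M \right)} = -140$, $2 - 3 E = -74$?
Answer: $-144 + 2 i \sqrt{3} \approx -144.0 + 3.4641 i$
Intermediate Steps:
$E = \frac{76}{3}$ ($E = \frac{2}{3} - - \frac{74}{3} = \frac{2}{3} + \frac{74}{3} = \frac{76}{3} \approx 25.333$)
$X{\left(k \right)} = 2 k$
$o{\left(Y \right)} = 4 - \sqrt{2} \sqrt{Y}$ ($o{\left(Y \right)} = 4 - \sqrt{Y + Y} = 4 - \sqrt{2 Y} = 4 - \sqrt{2} \sqrt{Y}$)
$h{\left(E \right)} - o{\left(X{\left(-3 \right)} \right)} = -140 - \left(4 - \sqrt{2} \sqrt{2 \left(-3\right)}\right) = -140 - \left(4 - \sqrt{2} \sqrt{-6}\right) = -140 - \left(4 - \sqrt{2} i \sqrt{6}\right) = -140 - \left(4 - 2 i \sqrt{3}\right) = -144 + 2 i \sqrt{3}$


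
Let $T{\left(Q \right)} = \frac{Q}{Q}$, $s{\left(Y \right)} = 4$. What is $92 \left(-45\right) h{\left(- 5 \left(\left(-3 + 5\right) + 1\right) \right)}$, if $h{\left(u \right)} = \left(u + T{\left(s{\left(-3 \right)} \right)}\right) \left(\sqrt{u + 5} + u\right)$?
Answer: $-869400 + 57960 i \sqrt{10} \approx -8.694 \cdot 10^{5} + 1.8329 \cdot 10^{5} i$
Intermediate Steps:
$T{\left(Q \right)} = 1$
$h{\left(u \right)} = \left(1 + u\right) \left(u + \sqrt{5 + u}\right)$ ($h{\left(u \right)} = \left(u + 1\right) \left(\sqrt{u + 5} + u\right) = \left(1 + u\right) \left(\sqrt{5 + u} + u\right) = \left(1 + u\right) \left(u + \sqrt{5 + u}\right)$)
$92 \left(-45\right) h{\left(- 5 \left(\left(-3 + 5\right) + 1\right) \right)} = 92 \left(-45\right) \left(- 5 \left(\left(-3 + 5\right) + 1\right) + \left(- 5 \left(\left(-3 + 5\right) + 1\right)\right)^{2} + \sqrt{5 - 5 \left(\left(-3 + 5\right) + 1\right)} + - 5 \left(\left(-3 + 5\right) + 1\right) \sqrt{5 - 5 \left(\left(-3 + 5\right) + 1\right)}\right) = - 4140 \left(- 5 \left(2 + 1\right) + \left(- 5 \left(2 + 1\right)\right)^{2} + \sqrt{5 - 5 \left(2 + 1\right)} + - 5 \left(2 + 1\right) \sqrt{5 - 5 \left(2 + 1\right)}\right) = - 4140 \left(\left(-5\right) 3 + \left(\left(-5\right) 3\right)^{2} + \sqrt{5 - 15} + \left(-5\right) 3 \sqrt{5 - 15}\right) = - 4140 \left(-15 + \left(-15\right)^{2} + \sqrt{5 - 15} - 15 \sqrt{5 - 15}\right) = - 4140 \left(-15 + 225 + \sqrt{-10} - 15 \sqrt{-10}\right) = - 4140 \left(-15 + 225 + i \sqrt{10} - 15 i \sqrt{10}\right) = - 4140 \left(210 - 14 i \sqrt{10}\right) = -869400 + 57960 i \sqrt{10}$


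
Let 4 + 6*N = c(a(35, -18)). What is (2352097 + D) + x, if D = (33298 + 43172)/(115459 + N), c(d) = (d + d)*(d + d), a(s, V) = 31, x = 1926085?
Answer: 496692728488/116099 ≈ 4.2782e+6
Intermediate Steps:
c(d) = 4*d² (c(d) = (2*d)*(2*d) = 4*d²)
N = 640 (N = -⅔ + (4*31²)/6 = -⅔ + (4*961)/6 = -⅔ + (⅙)*3844 = -⅔ + 1922/3 = 640)
D = 76470/116099 (D = (33298 + 43172)/(115459 + 640) = 76470/116099 ≈ 0.65866)
(2352097 + D) + x = (2352097 + 76470/116099) + 1926085 = 273076186073/116099 + 1926085 = 496692728488/116099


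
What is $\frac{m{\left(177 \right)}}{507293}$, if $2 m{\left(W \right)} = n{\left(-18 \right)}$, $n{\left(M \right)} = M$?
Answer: $- \frac{9}{507293} \approx -1.7741 \cdot 10^{-5}$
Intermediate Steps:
$m{\left(W \right)} = -9$ ($m{\left(W \right)} = \frac{1}{2} \left(-18\right) = -9$)
$\frac{m{\left(177 \right)}}{507293} = - \frac{9}{507293}$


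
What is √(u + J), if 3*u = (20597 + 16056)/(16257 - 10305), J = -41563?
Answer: 5*I*√920219221/744 ≈ 203.86*I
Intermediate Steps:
u = 36653/17856 (u = ((20597 + 16056)/(16257 - 10305))/3 = (36653/5952)/3 = (36653*(1/5952))/3 = (⅓)*(36653/5952) = 36653/17856 ≈ 2.0527)
√(u + J) = √(36653/17856 - 41563) = √(-742112275/17856) = 5*I*√920219221/744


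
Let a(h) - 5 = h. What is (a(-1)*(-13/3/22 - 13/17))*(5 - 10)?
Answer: 10790/561 ≈ 19.234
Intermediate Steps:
a(h) = 5 + h
(a(-1)*(-13/3/22 - 13/17))*(5 - 10) = ((5 - 1)*(-13/3/22 - 13/17))*(5 - 10) = (4*(-13*⅓*(1/22) - 13*1/17))*(-5) = (4*(-13/3*1/22 - 13/17))*(-5) = (4*(-13/66 - 13/17))*(-5) = (4*(-1079/1122))*(-5) = -2158/561*(-5) = 10790/561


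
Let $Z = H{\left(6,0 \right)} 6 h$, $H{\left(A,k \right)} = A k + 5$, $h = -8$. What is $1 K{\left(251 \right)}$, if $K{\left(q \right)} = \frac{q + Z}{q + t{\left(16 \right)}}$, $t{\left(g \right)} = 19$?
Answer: $\frac{11}{270} \approx 0.040741$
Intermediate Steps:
$H{\left(A,k \right)} = 5 + A k$
$Z = -240$ ($Z = \left(5 + 6 \cdot 0\right) 6 \left(-8\right) = \left(5 + 0\right) 6 \left(-8\right) = 5 \cdot 6 \left(-8\right) = 30 \left(-8\right) = -240$)
$K{\left(q \right)} = \frac{-240 + q}{19 + q}$ ($K{\left(q \right)} = \frac{q - 240}{q + 19} = \frac{-240 + q}{19 + q}$)
$1 K{\left(251 \right)} = 1 \frac{-240 + 251}{19 + 251} = 1 \cdot \frac{1}{270} \cdot 11 = 1 \cdot \frac{11}{270} = \frac{11}{270}$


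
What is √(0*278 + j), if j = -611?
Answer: I*√611 ≈ 24.718*I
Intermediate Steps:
√(0*278 + j) = √(0*278 - 611) = √(0 - 611) = √(-611) = I*√611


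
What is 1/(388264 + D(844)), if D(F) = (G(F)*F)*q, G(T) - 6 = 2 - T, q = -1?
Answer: 1/1093848 ≈ 9.1420e-7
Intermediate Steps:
G(T) = 8 - T (G(T) = 6 + (2 - T) = 8 - T)
D(F) = -F*(8 - F) (D(F) = ((8 - F)*F)*(-1) = (F*(8 - F))*(-1) = -F*(8 - F))
1/(388264 + D(844)) = 1/(388264 + 844*(-8 + 844)) = 1/(388264 + 844*836) = 1/(388264 + 705584) = 1/1093848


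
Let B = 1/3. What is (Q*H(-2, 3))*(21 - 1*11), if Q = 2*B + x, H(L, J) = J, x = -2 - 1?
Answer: -70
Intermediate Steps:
x = -3
B = ⅓ ≈ 0.33333
Q = -7/3 (Q = 2*(⅓) - 3 = ⅔ - 3 = -7/3 ≈ -2.3333)
(Q*H(-2, 3))*(21 - 1*11) = (-7/3*3)*(21 - 1*11) = -7*(21 - 11) = -7*10 = -70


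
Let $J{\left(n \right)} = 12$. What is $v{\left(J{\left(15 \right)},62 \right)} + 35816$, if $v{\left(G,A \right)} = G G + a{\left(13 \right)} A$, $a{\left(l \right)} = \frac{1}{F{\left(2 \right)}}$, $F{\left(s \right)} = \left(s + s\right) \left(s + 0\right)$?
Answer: $\frac{143871}{4} \approx 35968.0$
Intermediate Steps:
$F{\left(s \right)} = 2 s^{2}$ ($F{\left(s \right)} = 2 s s = 2 s^{2}$)
$a{\left(l \right)} = \frac{1}{8}$ ($a{\left(l \right)} = \frac{1}{2 \cdot 2^{2}} = \frac{1}{2 \cdot 4} = \frac{1}{8}$)
$v{\left(G,A \right)} = G^{2} + \frac{A}{8}$ ($v{\left(G,A \right)} = G G + \frac{A}{8} = G^{2} + \frac{A}{8}$)
$v{\left(J{\left(15 \right)},62 \right)} + 35816 = \left(12^{2} + \frac{1}{8} \cdot 62\right) + 35816 = \left(144 + \frac{31}{4}\right) + 35816 = \frac{607}{4} + 35816 = \frac{143871}{4}$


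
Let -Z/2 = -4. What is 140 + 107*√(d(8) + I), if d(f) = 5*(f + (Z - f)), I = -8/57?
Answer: 140 + 428*√8094/57 ≈ 815.54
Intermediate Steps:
Z = 8 (Z = -2*(-4) = 8)
I = -8/57 (I = -8*1/57 = -8/57 ≈ -0.14035)
d(f) = 40 (d(f) = 5*(f + (8 - f)) = 5*8 = 40)
140 + 107*√(d(8) + I) = 140 + 107*√(40 - 8/57) = 140 + 107*√(2272/57) = 140 + 107*(4*√8094/57) = 140 + 428*√8094/57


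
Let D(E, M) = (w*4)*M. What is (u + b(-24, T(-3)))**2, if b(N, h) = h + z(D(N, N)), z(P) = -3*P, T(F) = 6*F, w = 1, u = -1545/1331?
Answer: 128038730625/1771561 ≈ 72275.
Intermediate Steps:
u = -1545/1331 (u = -1545*1/1331 = -1545/1331 ≈ -1.1608)
D(E, M) = 4*M (D(E, M) = (1*4)*M = 4*M)
b(N, h) = h - 12*N
(u + b(-24, T(-3)))**2 = (-1545/1331 + (6*(-3) - 12*(-24)))**2 = (-1545/1331 + (-18 + 288))**2 = (-1545/1331 + 270)**2 = (357825/1331)**2 = 128038730625/1771561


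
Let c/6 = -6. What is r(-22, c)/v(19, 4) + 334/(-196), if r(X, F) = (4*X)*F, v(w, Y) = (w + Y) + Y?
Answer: 33995/294 ≈ 115.63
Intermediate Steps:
c = -36 (c = 6*(-6) = -36)
v(w, Y) = w + 2*Y (v(w, Y) = (Y + w) + Y = w + 2*Y)
r(X, F) = 4*F*X
r(-22, c)/v(19, 4) + 334/(-196) = (4*(-36)*(-22))/(19 + 2*4) + 334/(-196) = 3168/(19 + 8) + 334*(-1/196) = 3168/27 - 167/98 = 3168*(1/27) - 167/98 = 352/3 - 167/98 = 33995/294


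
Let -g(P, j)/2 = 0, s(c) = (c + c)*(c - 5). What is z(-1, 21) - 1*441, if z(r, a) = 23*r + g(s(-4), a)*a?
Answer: -464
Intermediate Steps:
s(c) = 2*c*(-5 + c) (s(c) = (2*c)*(-5 + c) = 2*c*(-5 + c))
g(P, j) = 0 (g(P, j) = -2*0 = 0)
z(r, a) = 23*r (z(r, a) = 23*r + 0*a = 23*r + 0 = 23*r)
z(-1, 21) - 1*441 = 23*(-1) - 1*441 = -23 - 441 = -464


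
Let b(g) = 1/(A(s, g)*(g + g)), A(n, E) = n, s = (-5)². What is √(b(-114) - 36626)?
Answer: I*√11899787457/570 ≈ 191.38*I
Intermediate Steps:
s = 25
b(g) = 1/(50*g) (b(g) = 1/(25*(g + g)) = 1/(25*(2*g)) = 1/(50*g))
√(b(-114) - 36626) = √((1/50)/(-114) - 36626) = √((1/50)*(-1/114) - 36626) = √(-1/5700 - 36626) = √(-208768201/5700) = I*√11899787457/570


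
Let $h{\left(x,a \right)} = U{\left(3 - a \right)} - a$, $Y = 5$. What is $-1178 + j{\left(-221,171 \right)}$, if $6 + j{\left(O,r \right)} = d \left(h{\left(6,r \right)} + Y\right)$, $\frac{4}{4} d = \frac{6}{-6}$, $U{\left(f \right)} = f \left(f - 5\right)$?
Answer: $-30082$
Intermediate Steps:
$U{\left(f \right)} = f \left(-5 + f\right)$
$h{\left(x,a \right)} = - a + \left(-2 - a\right) \left(3 - a\right)$ ($h{\left(x,a \right)} = \left(3 - a\right) \left(-5 - \left(-3 + a\right)\right) - a = \left(3 - a\right) \left(-2 - a\right) - a = \left(-2 - a\right) \left(3 - a\right) - a = - a + \left(-2 - a\right) \left(3 - a\right)$)
$d = -1$ ($d = \frac{6}{-6} = 6 \left(- \frac{1}{6}\right) = -1$)
$j{\left(O,r \right)} = -11 + r - \left(-3 + r\right) \left(2 + r\right)$ ($j{\left(O,r \right)} = -6 - \left(\left(- r + \left(-3 + r\right) \left(2 + r\right)\right) + 5\right) = -6 - \left(5 - r + \left(-3 + r\right) \left(2 + r\right)\right) = -11 + r - \left(-3 + r\right) \left(2 + r\right)$)
$-1178 + j{\left(-221,171 \right)} = -1178 - 28904 = -30082$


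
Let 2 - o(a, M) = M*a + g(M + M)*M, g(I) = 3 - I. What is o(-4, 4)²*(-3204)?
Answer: -4626576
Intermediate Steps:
o(a, M) = 2 - M*a - M*(3 - 2*M) (o(a, M) = 2 - (M*a + (3 - (M + M))*M) = 2 - (M*a + (3 - 2*M)*M) = 2 - (M*a + M*(3 - 2*M)) = 2 + (-M*a - M*(3 - 2*M)) = 2 - M*a - M*(3 - 2*M))
o(-4, 4)²*(-3204) = (2 + 4*(-3 + 2*4) - 1*4*(-4))²*(-3204) = (2 + 4*(-3 + 8) + 16)²*(-3204) = (2 + 4*5 + 16)²*(-3204) = (2 + 20 + 16)²*(-3204) = 38²*(-3204) = 1444*(-3204) = -4626576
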